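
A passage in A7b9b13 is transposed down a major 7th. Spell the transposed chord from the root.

A down a major 7th → Bb. New chord: Bb dominant seventh flat nine flat thirteen.
Root: Bb
Major 3rd (3rd): D
Perfect 5th (5th): F
Minor 7th (7th): Ab
Minor 9th (9th): Cb
Minor 13th (13th): Gb

Bb, D, F, Ab, Cb, Gb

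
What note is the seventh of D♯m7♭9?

C#

Root of D♯m7♭9 = D#. The 7th is a minor 7th: D# up a minor 7th → C#.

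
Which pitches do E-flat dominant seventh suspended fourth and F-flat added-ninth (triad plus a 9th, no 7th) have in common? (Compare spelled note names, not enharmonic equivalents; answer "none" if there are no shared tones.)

E-flat dominant seventh suspended fourth = E-flat, A-flat, B-flat, D-flat.
F-flat added-ninth = F-flat, A-flat, C-flat, G-flat.
Shared: A-flat.

A-flat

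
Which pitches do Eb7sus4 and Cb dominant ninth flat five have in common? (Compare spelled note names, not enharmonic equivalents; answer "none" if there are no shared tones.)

E♭ D♭

Eb7sus4 = E♭, A♭, B♭, D♭.
Cb dominant ninth flat five = C♭, E♭, G𝄫, B𝄫, D♭.
Shared: E♭, D♭.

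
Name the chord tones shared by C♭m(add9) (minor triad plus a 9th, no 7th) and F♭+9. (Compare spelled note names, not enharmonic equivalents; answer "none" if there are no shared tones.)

C♭m(add9): Cb Ebb Gb Db
F♭+9: Fb Ab C Ebb Gb
Common to both → Ebb, Gb.

Ebb – Gb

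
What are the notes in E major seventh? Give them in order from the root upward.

E major seventh is a major seventh built on E.
root → E
3rd (major 3rd) → G♯
5th (perfect 5th) → B
7th (major 7th) → D♯

E, G♯, B, D♯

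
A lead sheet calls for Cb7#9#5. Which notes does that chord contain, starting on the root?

Cb – Eb – G – Bbb – D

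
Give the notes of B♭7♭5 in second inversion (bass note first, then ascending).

Fb Ab Bb D

B♭7♭5 = Bb–D–Fb–Ab; second inversion → fifth (Fb) lowest.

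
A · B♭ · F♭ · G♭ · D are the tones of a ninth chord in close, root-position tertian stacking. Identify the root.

G♭

Arranged so that each adjacent pair is a third by letter name: G♭ – B♭ – D – F♭ – A.
The bottom of that stack, G♭, is the root (this is G♭ dominant seventh sharp nine sharp five).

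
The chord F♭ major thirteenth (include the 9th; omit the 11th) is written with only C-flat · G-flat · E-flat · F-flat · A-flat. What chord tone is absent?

D-flat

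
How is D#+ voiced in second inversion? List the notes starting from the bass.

A##  D#  F##

D#+ = D#–F##–A##; second inversion → fifth (A##) lowest.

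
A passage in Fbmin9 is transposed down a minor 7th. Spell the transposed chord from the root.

A minor 7th down from Fb is Gb, so the new chord is Gb minor ninth.
- root: Gb
- minor 3rd: Bbb
- perfect 5th: Db
- minor 7th: Fb
- major 9th: Ab

Gb – Bbb – Db – Fb – Ab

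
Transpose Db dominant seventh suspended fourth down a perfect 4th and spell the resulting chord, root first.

A-flat D-flat E-flat G-flat

D-flat down a perfect 4th → A-flat. New chord: A-flat dominant seventh suspended fourth.
Root: A-flat
Perfect 4th (4th): D-flat
Perfect 5th (5th): E-flat
Minor 7th (7th): G-flat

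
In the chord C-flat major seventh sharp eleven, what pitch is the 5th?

C-flat major seventh sharp eleven is built on C-flat; its 5th is a perfect 5th above the root.
A fifth above C uses the letter G, and the perfect 5th above C-flat is G-flat.

G-flat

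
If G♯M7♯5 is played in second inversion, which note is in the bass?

G♯M7♯5 in root position is G#–B#–D##–F##.
Second inversion places the fifth in the bass, which is D##.

D##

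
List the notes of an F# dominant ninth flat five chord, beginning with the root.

F#  A#  C  E  G#

F# dominant ninth flat five is a dominant ninth flat five built on F#.
F# — root
A# — major 3rd
C — diminished 5th
E — minor 7th
G# — major 9th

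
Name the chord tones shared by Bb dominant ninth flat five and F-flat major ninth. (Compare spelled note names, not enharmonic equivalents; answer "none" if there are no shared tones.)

F-flat  A-flat

Bb dominant ninth flat five = B-flat, D, F-flat, A-flat, C.
F-flat major ninth = F-flat, A-flat, C-flat, E-flat, G-flat.
Shared: F-flat, A-flat.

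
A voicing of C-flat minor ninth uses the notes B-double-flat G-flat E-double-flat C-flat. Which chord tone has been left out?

D-flat

C-flat minor ninth = C-flat, E-double-flat, G-flat, B-double-flat, D-flat. The voicing lacks the 9th (major 9th), D-flat.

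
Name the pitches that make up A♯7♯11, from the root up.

A# C## E# G# D##

Root A#, quality dominant seventh sharp eleven:
A# — root
C## — major 3rd
E# — perfect 5th
G# — minor 7th
D## — augmented 11th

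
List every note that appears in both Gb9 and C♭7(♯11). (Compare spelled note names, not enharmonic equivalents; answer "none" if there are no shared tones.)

Gb

Gb9: Gb Bb Db Fb Ab
C♭7(♯11): Cb Eb Gb Bbb F
Common to both → Gb.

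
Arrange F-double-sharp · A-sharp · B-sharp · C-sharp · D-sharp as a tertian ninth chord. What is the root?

Arranged so that each adjacent pair is a third by letter name: B-sharp – D-sharp – F-double-sharp – A-sharp – C-sharp.
The bottom of that stack, B-sharp, is the root (this is B-sharp minor seventh flat nine).

B-sharp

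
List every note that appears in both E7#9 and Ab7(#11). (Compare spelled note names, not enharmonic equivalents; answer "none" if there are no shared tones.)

E7#9: E G♯ B D F𝄪
Ab7(#11): A♭ C E♭ G♭ D
Common to both → D.

D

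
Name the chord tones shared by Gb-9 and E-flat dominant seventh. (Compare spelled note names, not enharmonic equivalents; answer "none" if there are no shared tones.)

D♭

Gb-9 = G♭, B𝄫, D♭, F♭, A♭.
E-flat dominant seventh = E♭, G, B♭, D♭.
Shared: D♭.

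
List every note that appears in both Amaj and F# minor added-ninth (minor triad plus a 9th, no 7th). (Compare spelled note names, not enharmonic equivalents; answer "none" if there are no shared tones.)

Amaj: A C# E
F# minor added-ninth: F# A C# G#
Common to both → A, C#.

A – C#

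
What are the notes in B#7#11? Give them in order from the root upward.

Root B#, quality dominant seventh sharp eleven:
- root: B#
- major 3rd: D##
- perfect 5th: F##
- minor 7th: A#
- augmented 11th: E##

B#  D##  F##  A#  E##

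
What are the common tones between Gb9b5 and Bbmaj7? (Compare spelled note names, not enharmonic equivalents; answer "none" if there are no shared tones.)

Bb

Gb9b5: Gb Bb Dbb Fb Ab
Bbmaj7: Bb D F A
Common to both → Bb.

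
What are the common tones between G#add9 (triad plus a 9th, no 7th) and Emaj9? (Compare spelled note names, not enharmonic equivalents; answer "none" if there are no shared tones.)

G♯, D♯

G#add9 = G♯, B♯, D♯, A♯.
Emaj9 = E, G♯, B, D♯, F♯.
Shared: G♯, D♯.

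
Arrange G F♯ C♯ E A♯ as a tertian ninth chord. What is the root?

Arranged so that each adjacent pair is a third by letter name: F♯ – A♯ – C♯ – E – G.
The bottom of that stack, F♯, is the root (this is F♯ dominant seventh flat nine).

F♯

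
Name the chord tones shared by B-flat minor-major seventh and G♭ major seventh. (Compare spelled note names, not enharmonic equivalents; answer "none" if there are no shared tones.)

B-flat minor-major seventh: B-flat D-flat F A
G♭ major seventh: G-flat B-flat D-flat F
Common to both → B-flat, D-flat, F.

B-flat – D-flat – F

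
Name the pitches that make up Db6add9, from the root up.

Db, F, Ab, Bb, Eb

Root Db, quality six-nine:
- root: Db
- major 3rd: F
- perfect 5th: Ab
- major 6th: Bb
- major 9th: Eb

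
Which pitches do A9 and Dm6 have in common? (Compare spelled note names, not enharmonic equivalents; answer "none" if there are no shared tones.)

A B

A9: A C# E G B
Dm6: D F A B
Common to both → A, B.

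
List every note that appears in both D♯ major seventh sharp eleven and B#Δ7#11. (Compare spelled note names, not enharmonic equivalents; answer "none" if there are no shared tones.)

D♯ major seventh sharp eleven: D# F## A# C## G##
B#Δ7#11: B# D## F## A## E##
Common to both → F##.

F##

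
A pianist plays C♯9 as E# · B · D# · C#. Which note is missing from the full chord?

G#

The full C♯9 chord is C#, E#, G#, B, D#.
Comparing with the voicing, the perfect 5th (5th) — G# — is absent.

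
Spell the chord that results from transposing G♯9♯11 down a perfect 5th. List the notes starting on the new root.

G# down a perfect 5th → C#. New chord: C# dominant ninth sharp eleven.
Root: C#
Major 3rd (3rd): E#
Perfect 5th (5th): G#
Minor 7th (7th): B
Major 9th (9th): D#
Augmented 11th (11th): F##

C# – E# – G# – B – D# – F##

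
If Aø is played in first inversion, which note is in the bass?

C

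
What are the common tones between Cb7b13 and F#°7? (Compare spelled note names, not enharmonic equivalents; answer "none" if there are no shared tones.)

E♭

Cb7b13: C♭ E♭ G♭ B𝄫 A𝄫
F#°7: F♯ A C E♭
Common to both → E♭.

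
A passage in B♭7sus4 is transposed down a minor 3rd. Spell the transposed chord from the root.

Transposed root: Bb → G (minor 3rd down). So we spell G dominant seventh suspended fourth:
- root: G
- perfect 4th: C
- perfect 5th: D
- minor 7th: F

G C D F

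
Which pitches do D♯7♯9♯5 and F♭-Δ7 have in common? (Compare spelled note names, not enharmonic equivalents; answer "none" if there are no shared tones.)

none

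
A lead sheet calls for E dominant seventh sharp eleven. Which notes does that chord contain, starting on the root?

Root E, quality dominant seventh sharp eleven:
Root: E
Major 3rd (3rd): G-sharp
Perfect 5th (5th): B
Minor 7th (7th): D
Augmented 11th (11th): A-sharp

E  G-sharp  B  D  A-sharp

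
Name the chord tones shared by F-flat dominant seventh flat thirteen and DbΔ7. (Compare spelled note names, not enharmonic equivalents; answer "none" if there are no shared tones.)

F-flat dominant seventh flat thirteen = Fb, Ab, Cb, Ebb, Dbb.
DbΔ7 = Db, F, Ab, C.
Shared: Ab.

Ab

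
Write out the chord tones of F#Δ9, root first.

F#, A#, C#, E#, G#

Root F#, quality major ninth:
root → F#
3rd (major 3rd) → A#
5th (perfect 5th) → C#
7th (major 7th) → E#
9th (major 9th) → G#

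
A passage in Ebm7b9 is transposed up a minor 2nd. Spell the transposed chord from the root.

Fb Abb Cb Ebb Gbb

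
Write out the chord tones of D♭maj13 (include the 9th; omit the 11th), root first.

D♭maj13: major thirteenth on Db.
- root: Db
- major 3rd: F
- perfect 5th: Ab
- major 7th: C
- major 9th: Eb
- major 13th: Bb

Db, F, Ab, C, Eb, Bb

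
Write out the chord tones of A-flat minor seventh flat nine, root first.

A-flat minor seventh flat nine: minor seventh flat nine on Ab.
Root: Ab
Minor 3rd (3rd): Cb
Perfect 5th (5th): Eb
Minor 7th (7th): Gb
Minor 9th (9th): Bbb

Ab Cb Eb Gb Bbb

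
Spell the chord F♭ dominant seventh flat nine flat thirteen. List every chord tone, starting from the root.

F♭ dominant seventh flat nine flat thirteen is a dominant seventh flat nine flat thirteen built on F-flat.
root → F-flat
3rd (major 3rd) → A-flat
5th (perfect 5th) → C-flat
7th (minor 7th) → E-double-flat
9th (minor 9th) → G-double-flat
13th (minor 13th) → D-double-flat

F-flat  A-flat  C-flat  E-double-flat  G-double-flat  D-double-flat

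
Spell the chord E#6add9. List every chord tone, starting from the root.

Root E#, quality six-nine:
E# — root
G## — major 3rd
B# — perfect 5th
C## — major 6th
F## — major 9th

E#  G##  B#  C##  F##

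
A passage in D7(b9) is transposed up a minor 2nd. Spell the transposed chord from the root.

Eb – G – Bb – Db – Fb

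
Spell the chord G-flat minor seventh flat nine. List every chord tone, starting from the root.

Root Gb, quality minor seventh flat nine:
root → Gb
3rd (minor 3rd) → Bbb
5th (perfect 5th) → Db
7th (minor 7th) → Fb
9th (minor 9th) → Abb

Gb Bbb Db Fb Abb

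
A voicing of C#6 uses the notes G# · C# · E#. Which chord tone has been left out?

The full C#6 chord is C#, E#, G#, A#.
Comparing with the voicing, the major 6th (6th) — A# — is absent.

A#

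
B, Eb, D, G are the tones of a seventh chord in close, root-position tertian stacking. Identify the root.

Eb

Stacking in thirds gives Eb – G – B – D, so Eb is the root — Eb augmented major seventh.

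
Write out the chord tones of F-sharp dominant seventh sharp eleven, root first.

F♯, A♯, C♯, E, B♯

F-sharp dominant seventh sharp eleven is a dominant seventh sharp eleven built on F♯.
root → F♯
3rd (major 3rd) → A♯
5th (perfect 5th) → C♯
7th (minor 7th) → E
11th (augmented 11th) → B♯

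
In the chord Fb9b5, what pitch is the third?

Ab

Root of Fb9b5 = Fb. The 3rd is a major 3rd: Fb up a major 3rd → Ab.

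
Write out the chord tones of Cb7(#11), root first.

C♭, E♭, G♭, B𝄫, F

Cb7(#11) is a dominant seventh sharp eleven built on C♭.
root → C♭
3rd (major 3rd) → E♭
5th (perfect 5th) → G♭
7th (minor 7th) → B𝄫
11th (augmented 11th) → F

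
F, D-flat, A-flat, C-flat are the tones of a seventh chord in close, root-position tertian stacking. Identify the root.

Arranged so that each adjacent pair is a third by letter name: D-flat – F – A-flat – C-flat.
The bottom of that stack, D-flat, is the root (this is D-flat dominant seventh).

D-flat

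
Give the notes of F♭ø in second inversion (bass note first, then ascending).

Cbb, Ebb, Fb, Abb

F♭ø = Fb–Abb–Cbb–Ebb; second inversion → fifth (Cbb) lowest.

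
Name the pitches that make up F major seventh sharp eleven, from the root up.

F – A – C – E – B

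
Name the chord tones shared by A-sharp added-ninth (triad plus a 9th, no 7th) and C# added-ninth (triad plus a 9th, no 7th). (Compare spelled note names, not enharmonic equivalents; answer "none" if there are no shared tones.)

A-sharp added-ninth = A♯, C𝄪, E♯, B♯.
C# added-ninth = C♯, E♯, G♯, D♯.
Shared: E♯.

E♯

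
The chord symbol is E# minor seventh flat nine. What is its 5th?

B#

E# minor seventh flat nine is built on E#; its 5th is a perfect 5th above the root.
A fifth above E uses the letter B, and the perfect 5th above E# is B#.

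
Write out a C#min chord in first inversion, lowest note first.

In root position, C#min is C♯–E–G♯.
First inversion puts the third (E) in the bass.

E G♯ C♯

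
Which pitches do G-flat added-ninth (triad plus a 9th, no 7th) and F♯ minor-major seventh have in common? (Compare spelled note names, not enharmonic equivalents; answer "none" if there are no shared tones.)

none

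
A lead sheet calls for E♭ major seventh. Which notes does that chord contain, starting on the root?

E♭ major seventh is a major seventh built on E-flat.
E-flat — root
G — major 3rd
B-flat — perfect 5th
D — major 7th

E-flat, G, B-flat, D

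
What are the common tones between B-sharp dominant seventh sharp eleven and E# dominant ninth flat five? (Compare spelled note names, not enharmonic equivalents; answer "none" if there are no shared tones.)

F-double-sharp

B-sharp dominant seventh sharp eleven: B-sharp D-double-sharp F-double-sharp A-sharp E-double-sharp
E# dominant ninth flat five: E-sharp G-double-sharp B D-sharp F-double-sharp
Common to both → F-double-sharp.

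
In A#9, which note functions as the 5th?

E#

A#9 is built on A#; its 5th is a perfect 5th above the root.
A fifth above A uses the letter E, and the perfect 5th above A# is E#.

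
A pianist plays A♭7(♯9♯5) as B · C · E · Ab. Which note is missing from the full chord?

The full A♭7(♯9♯5) chord is Ab, C, E, Gb, B.
Comparing with the voicing, the minor 7th (7th) — Gb — is absent.

Gb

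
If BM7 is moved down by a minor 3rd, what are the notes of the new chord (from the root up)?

B down a minor 3rd → G#. New chord: G# major seventh.
Root: G#
Major 3rd (3rd): B#
Perfect 5th (5th): D#
Major 7th (7th): F##

G#, B#, D#, F##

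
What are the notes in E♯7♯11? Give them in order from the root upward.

Root E#, quality dominant seventh sharp eleven:
E# — root
G## — major 3rd
B# — perfect 5th
D# — minor 7th
A## — augmented 11th

E#  G##  B#  D#  A##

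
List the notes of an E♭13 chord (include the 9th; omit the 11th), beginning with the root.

E♭, G, B♭, D♭, F, C

Root E♭, quality dominant thirteenth:
root → E♭
3rd (major 3rd) → G
5th (perfect 5th) → B♭
7th (minor 7th) → D♭
9th (major 9th) → F
13th (major 13th) → C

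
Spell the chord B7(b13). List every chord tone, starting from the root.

Root B, quality dominant seventh flat thirteen:
Root: B
Major 3rd (3rd): D#
Perfect 5th (5th): F#
Minor 7th (7th): A
Minor 13th (13th): G

B D# F# A G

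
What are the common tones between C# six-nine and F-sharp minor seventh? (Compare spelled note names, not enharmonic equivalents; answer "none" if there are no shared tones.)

C-sharp

C# six-nine: C-sharp E-sharp G-sharp A-sharp D-sharp
F-sharp minor seventh: F-sharp A C-sharp E
Common to both → C-sharp.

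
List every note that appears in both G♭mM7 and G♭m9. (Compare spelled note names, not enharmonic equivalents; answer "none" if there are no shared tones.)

G♭mM7 = Gb, Bbb, Db, F.
G♭m9 = Gb, Bbb, Db, Fb, Ab.
Shared: Gb, Bbb, Db.

Gb  Bbb  Db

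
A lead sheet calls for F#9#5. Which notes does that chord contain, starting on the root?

F# – A# – C## – E – G#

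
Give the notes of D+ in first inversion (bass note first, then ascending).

F♯  A♯  D

D+ = D–F♯–A♯; first inversion → third (F♯) lowest.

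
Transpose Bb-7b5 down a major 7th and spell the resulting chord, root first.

Transposed root: Bb → Cb (major 7th down). So we spell Cb half-diminished seventh:
- root: Cb
- minor 3rd: Ebb
- diminished 5th: Gbb
- minor 7th: Bbb

Cb  Ebb  Gbb  Bbb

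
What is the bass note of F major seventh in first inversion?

A

F major seventh in root position is F–A–C–E.
First inversion places the third in the bass, which is A.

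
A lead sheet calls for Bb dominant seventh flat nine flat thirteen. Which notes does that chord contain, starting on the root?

Bb, D, F, Ab, Cb, Gb

Root Bb, quality dominant seventh flat nine flat thirteen:
- root: Bb
- major 3rd: D
- perfect 5th: F
- minor 7th: Ab
- minor 9th: Cb
- minor 13th: Gb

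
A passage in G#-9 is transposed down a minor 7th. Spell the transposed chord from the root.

A minor 7th down from G# is A#, so the new chord is A# minor ninth.
Root: A#
Minor 3rd (3rd): C#
Perfect 5th (5th): E#
Minor 7th (7th): G#
Major 9th (9th): B#

A#  C#  E#  G#  B#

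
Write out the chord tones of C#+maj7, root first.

C# E# G## B#

C#+maj7 is an augmented major seventh built on C#.
root → C#
3rd (major 3rd) → E#
5th (augmented 5th) → G##
7th (major 7th) → B#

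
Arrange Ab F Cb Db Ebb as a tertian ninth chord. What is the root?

Arranged so that each adjacent pair is a third by letter name: Db – F – Ab – Cb – Ebb.
The bottom of that stack, Db, is the root (this is Db dominant seventh flat nine).

Db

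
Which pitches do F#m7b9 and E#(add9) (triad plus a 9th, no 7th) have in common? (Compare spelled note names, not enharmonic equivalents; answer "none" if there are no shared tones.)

F#m7b9 = F#, A, C#, E, G.
E#(add9) = E#, G##, B#, F##.
Shared: none.

none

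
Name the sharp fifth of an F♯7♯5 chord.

F♯7♯5 is built on F#; its 5th is an augmented 5th above the root.
A fifth above F uses the letter C, and the augmented 5th above F# is C##.

C##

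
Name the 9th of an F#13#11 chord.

G#

Root of F#13#11 = F#. The 9th is a major 9th: F# up a major 9th → G#.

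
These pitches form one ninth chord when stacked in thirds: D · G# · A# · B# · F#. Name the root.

Stacking in thirds gives G# – B# – D – F# – A#, so G# is the root — G# dominant ninth flat five.

G#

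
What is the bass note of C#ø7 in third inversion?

B

C#ø7 in root position is C#–E–G–B.
Third inversion places the seventh in the bass, which is B.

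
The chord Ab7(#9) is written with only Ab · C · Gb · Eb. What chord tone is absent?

B

Ab7(#9) = Ab, C, Eb, Gb, B. The voicing lacks the 9th (augmented 9th), B.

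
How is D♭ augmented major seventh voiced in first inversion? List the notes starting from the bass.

F, A, C, Db

In root position, D♭ augmented major seventh is Db–F–A–C.
First inversion puts the third (F) in the bass.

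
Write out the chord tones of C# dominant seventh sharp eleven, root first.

C-sharp, E-sharp, G-sharp, B, F-double-sharp

C# dominant seventh sharp eleven: dominant seventh sharp eleven on C-sharp.
C-sharp — root
E-sharp — major 3rd
G-sharp — perfect 5th
B — minor 7th
F-double-sharp — augmented 11th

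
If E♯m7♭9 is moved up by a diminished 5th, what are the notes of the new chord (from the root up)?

Transposed root: E# → B (diminished 5th up). So we spell B minor seventh flat nine:
Root: B
Minor 3rd (3rd): D
Perfect 5th (5th): F#
Minor 7th (7th): A
Minor 9th (9th): C

B, D, F#, A, C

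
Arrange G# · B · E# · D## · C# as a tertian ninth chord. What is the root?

C#

Stacking in thirds gives C# – E# – G# – B – D##, so C# is the root — C# dominant seventh sharp nine.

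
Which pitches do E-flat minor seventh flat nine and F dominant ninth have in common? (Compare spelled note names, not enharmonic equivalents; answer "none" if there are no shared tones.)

E-flat

E-flat minor seventh flat nine: E-flat G-flat B-flat D-flat F-flat
F dominant ninth: F A C E-flat G
Common to both → E-flat.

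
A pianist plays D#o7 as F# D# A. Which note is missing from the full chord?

C

D#o7 = D#, F#, A, C. The voicing lacks the 7th (diminished 7th), C.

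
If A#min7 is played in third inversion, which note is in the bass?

G#

A#min7 = A#–C#–E#–G#. Third inversion → seventh in the bass = G#.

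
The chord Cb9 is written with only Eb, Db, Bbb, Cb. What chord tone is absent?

Gb

Cb9 = Cb, Eb, Gb, Bbb, Db. The voicing lacks the 5th (perfect 5th), Gb.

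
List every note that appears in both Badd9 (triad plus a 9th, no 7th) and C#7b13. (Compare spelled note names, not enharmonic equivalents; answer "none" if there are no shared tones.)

Badd9 = B, D#, F#, C#.
C#7b13 = C#, E#, G#, B, A.
Shared: B, C#.

B, C#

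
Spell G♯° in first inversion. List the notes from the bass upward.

B, D, G#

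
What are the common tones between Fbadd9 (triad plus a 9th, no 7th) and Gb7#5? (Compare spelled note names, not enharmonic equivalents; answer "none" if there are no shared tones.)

Fb, Gb

Fbadd9: Fb Ab Cb Gb
Gb7#5: Gb Bb D Fb
Common to both → Fb, Gb.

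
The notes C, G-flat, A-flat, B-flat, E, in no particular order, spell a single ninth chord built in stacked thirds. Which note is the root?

Stacking in thirds gives A-flat – C – E – G-flat – B-flat, so A-flat is the root — A-flat dominant ninth sharp five.

A-flat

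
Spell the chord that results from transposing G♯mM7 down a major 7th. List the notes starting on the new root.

A, C, E, G#

Transposed root: G# → A (major 7th down). So we spell A minor-major seventh:
root → A
3rd (minor 3rd) → C
5th (perfect 5th) → E
7th (major 7th) → G#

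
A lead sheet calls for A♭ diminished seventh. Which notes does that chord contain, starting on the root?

A♭ diminished seventh: diminished seventh on A-flat.
- root: A-flat
- minor 3rd: C-flat
- diminished 5th: E-double-flat
- diminished 7th: G-double-flat

A-flat, C-flat, E-double-flat, G-double-flat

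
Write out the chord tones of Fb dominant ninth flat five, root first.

F-flat, A-flat, C-double-flat, E-double-flat, G-flat

Root F-flat, quality dominant ninth flat five:
Root: F-flat
Major 3rd (3rd): A-flat
Diminished 5th (5th): C-double-flat
Minor 7th (7th): E-double-flat
Major 9th (9th): G-flat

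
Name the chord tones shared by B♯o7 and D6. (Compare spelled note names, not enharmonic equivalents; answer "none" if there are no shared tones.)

F#, A

B♯o7: B# D# F# A
D6: D F# A B
Common to both → F#, A.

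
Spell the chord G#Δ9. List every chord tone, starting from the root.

G#Δ9: major ninth on G#.
Root: G#
Major 3rd (3rd): B#
Perfect 5th (5th): D#
Major 7th (7th): F##
Major 9th (9th): A#

G#, B#, D#, F##, A#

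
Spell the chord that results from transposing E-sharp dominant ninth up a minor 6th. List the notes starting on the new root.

C-sharp  E-sharp  G-sharp  B  D-sharp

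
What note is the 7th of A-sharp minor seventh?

A-sharp minor seventh is built on A#; its 7th is a minor 7th above the root.
A seventh above A uses the letter G, and the minor 7th above A# is G#.

G#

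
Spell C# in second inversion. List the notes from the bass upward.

C# = C#–E#–G#; second inversion → fifth (G#) lowest.

G# C# E#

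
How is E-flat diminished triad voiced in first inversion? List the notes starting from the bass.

In root position, E-flat diminished triad is E-flat–G-flat–B-double-flat.
First inversion puts the third (G-flat) in the bass.

G-flat B-double-flat E-flat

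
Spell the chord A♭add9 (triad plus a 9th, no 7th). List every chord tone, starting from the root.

Ab C Eb Bb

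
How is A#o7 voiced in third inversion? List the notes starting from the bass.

G A# C# E

In root position, A#o7 is A#–C#–E–G.
Third inversion puts the seventh (G) in the bass.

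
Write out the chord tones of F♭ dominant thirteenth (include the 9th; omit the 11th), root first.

F-flat – A-flat – C-flat – E-double-flat – G-flat – D-flat

Root F-flat, quality dominant thirteenth:
Root: F-flat
Major 3rd (3rd): A-flat
Perfect 5th (5th): C-flat
Minor 7th (7th): E-double-flat
Major 9th (9th): G-flat
Major 13th (13th): D-flat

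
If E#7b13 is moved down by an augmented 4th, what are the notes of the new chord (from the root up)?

B, D♯, F♯, A, G

Transposed root: E♯ → B (augmented 4th down). So we spell B dominant seventh flat thirteen:
Root: B
Major 3rd (3rd): D♯
Perfect 5th (5th): F♯
Minor 7th (7th): A
Minor 13th (13th): G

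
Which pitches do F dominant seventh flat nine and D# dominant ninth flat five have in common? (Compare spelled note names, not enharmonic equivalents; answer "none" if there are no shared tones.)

A

F dominant seventh flat nine = F, A, C, E-flat, G-flat.
D# dominant ninth flat five = D-sharp, F-double-sharp, A, C-sharp, E-sharp.
Shared: A.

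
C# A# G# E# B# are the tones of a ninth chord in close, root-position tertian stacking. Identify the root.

A#

Stacking in thirds gives A# – C# – E# – G# – B#, so A# is the root — A# minor ninth.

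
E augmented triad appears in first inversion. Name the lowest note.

E augmented triad in root position is E–G#–B#.
First inversion places the third in the bass, which is G#.

G#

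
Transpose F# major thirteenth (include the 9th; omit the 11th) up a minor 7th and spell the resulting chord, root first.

A minor 7th up from F# is E, so the new chord is E major thirteenth.
Root: E
Major 3rd (3rd): G#
Perfect 5th (5th): B
Major 7th (7th): D#
Major 9th (9th): F#
Major 13th (13th): C#

E G# B D# F# C#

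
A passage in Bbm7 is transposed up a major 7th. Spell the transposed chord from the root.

A C E G

Transposed root: B♭ → A (major 7th up). So we spell A minor seventh:
Root: A
Minor 3rd (3rd): C
Perfect 5th (5th): E
Minor 7th (7th): G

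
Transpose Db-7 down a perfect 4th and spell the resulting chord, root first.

Db down a perfect 4th → Ab. New chord: Ab minor seventh.
root → Ab
3rd (minor 3rd) → Cb
5th (perfect 5th) → Eb
7th (minor 7th) → Gb

Ab  Cb  Eb  Gb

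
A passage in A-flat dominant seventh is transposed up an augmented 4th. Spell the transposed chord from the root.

A-flat up an augmented 4th → D. New chord: D dominant seventh.
D — root
F-sharp — major 3rd
A — perfect 5th
C — minor 7th

D F-sharp A C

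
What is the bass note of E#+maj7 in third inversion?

D##

E#+maj7 in root position is E#–G##–B##–D##.
Third inversion places the seventh in the bass, which is D##.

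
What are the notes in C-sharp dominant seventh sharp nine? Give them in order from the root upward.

C-sharp dominant seventh sharp nine is a dominant seventh sharp nine built on C-sharp.
- root: C-sharp
- major 3rd: E-sharp
- perfect 5th: G-sharp
- minor 7th: B
- augmented 9th: D-double-sharp

C-sharp, E-sharp, G-sharp, B, D-double-sharp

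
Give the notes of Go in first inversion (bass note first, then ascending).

Bb, Db, G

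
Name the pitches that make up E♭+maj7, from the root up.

E♭ G B D

Root E♭, quality augmented major seventh:
- root: E♭
- major 3rd: G
- augmented 5th: B
- major 7th: D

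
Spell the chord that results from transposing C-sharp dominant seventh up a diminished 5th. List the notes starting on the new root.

A diminished 5th up from C♯ is G, so the new chord is G dominant seventh.
Root: G
Major 3rd (3rd): B
Perfect 5th (5th): D
Minor 7th (7th): F

G  B  D  F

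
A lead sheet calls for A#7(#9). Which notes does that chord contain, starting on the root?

A#7(#9) is a dominant seventh sharp nine built on A♯.
Root: A♯
Major 3rd (3rd): C𝄪
Perfect 5th (5th): E♯
Minor 7th (7th): G♯
Augmented 9th (9th): B𝄪

A♯  C𝄪  E♯  G♯  B𝄪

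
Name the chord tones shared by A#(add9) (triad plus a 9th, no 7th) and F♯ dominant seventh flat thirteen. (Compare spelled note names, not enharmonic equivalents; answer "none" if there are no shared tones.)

A♯

A#(add9) = A♯, C𝄪, E♯, B♯.
F♯ dominant seventh flat thirteen = F♯, A♯, C♯, E, D.
Shared: A♯.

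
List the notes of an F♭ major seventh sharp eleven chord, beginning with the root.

F♭ major seventh sharp eleven: major seventh sharp eleven on F-flat.
Root: F-flat
Major 3rd (3rd): A-flat
Perfect 5th (5th): C-flat
Major 7th (7th): E-flat
Augmented 11th (11th): B-flat

F-flat A-flat C-flat E-flat B-flat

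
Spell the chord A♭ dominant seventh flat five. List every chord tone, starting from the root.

A-flat  C  E-double-flat  G-flat

A♭ dominant seventh flat five: dominant seventh flat five on A-flat.
Root: A-flat
Major 3rd (3rd): C
Diminished 5th (5th): E-double-flat
Minor 7th (7th): G-flat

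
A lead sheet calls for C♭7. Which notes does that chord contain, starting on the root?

Cb, Eb, Gb, Bbb

C♭7 is a dominant seventh built on Cb.
Cb — root
Eb — major 3rd
Gb — perfect 5th
Bbb — minor 7th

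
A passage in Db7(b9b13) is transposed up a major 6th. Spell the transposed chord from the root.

A major 6th up from Db is Bb, so the new chord is Bb dominant seventh flat nine flat thirteen.
root → Bb
3rd (major 3rd) → D
5th (perfect 5th) → F
7th (minor 7th) → Ab
9th (minor 9th) → Cb
13th (minor 13th) → Gb

Bb D F Ab Cb Gb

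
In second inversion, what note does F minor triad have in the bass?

F minor triad in root position is F–Ab–C.
Second inversion places the fifth in the bass, which is C.

C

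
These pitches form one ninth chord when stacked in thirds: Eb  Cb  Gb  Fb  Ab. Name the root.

Fb

Arranged so that each adjacent pair is a third by letter name: Fb – Ab – Cb – Eb – Gb.
The bottom of that stack, Fb, is the root (this is Fb major ninth).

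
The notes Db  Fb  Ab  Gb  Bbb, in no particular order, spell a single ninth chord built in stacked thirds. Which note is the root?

Gb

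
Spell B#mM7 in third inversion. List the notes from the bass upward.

B#mM7 = B♯–D♯–F𝄪–A𝄪; third inversion → seventh (A𝄪) lowest.

A𝄪  B♯  D♯  F𝄪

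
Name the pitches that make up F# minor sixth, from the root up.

F-sharp – A – C-sharp – D-sharp

F# minor sixth: minor sixth on F-sharp.
F-sharp — root
A — minor 3rd
C-sharp — perfect 5th
D-sharp — major 6th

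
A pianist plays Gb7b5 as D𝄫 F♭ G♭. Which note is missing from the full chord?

The full Gb7b5 chord is G♭, B♭, D𝄫, F♭.
Comparing with the voicing, the major 3rd (3rd) — B♭ — is absent.

B♭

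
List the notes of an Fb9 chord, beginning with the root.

Fb9 is a dominant ninth built on F♭.
- root: F♭
- major 3rd: A♭
- perfect 5th: C♭
- minor 7th: E𝄫
- major 9th: G♭

F♭ A♭ C♭ E𝄫 G♭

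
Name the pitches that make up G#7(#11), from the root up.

Root G#, quality dominant seventh sharp eleven:
G# — root
B# — major 3rd
D# — perfect 5th
F# — minor 7th
C## — augmented 11th

G# B# D# F# C##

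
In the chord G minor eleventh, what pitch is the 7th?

F

G minor eleventh is built on G; its 7th is a minor 7th above the root.
A seventh above G uses the letter F, and the minor 7th above G is F.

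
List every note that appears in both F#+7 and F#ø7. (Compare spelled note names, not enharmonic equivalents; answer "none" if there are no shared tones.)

F#+7: F# A# C## E
F#ø7: F# A C E
Common to both → F#, E.

F# E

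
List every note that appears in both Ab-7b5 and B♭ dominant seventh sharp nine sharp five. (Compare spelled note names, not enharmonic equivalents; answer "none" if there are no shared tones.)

Ab-7b5 = Ab, Cb, Ebb, Gb.
B♭ dominant seventh sharp nine sharp five = Bb, D, F#, Ab, C#.
Shared: Ab.

Ab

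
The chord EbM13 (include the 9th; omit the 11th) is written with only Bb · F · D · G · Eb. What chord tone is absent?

C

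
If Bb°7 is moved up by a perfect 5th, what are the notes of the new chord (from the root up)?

F, Ab, Cb, Ebb

Bb up a perfect 5th → F. New chord: F diminished seventh.
root → F
3rd (minor 3rd) → Ab
5th (diminished 5th) → Cb
7th (diminished 7th) → Ebb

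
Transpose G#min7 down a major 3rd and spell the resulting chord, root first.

E, G, B, D

A major 3rd down from G# is E, so the new chord is E minor seventh.
root → E
3rd (minor 3rd) → G
5th (perfect 5th) → B
7th (minor 7th) → D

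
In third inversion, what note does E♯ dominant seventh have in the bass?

E♯ dominant seventh in root position is E-sharp–G-double-sharp–B-sharp–D-sharp.
Third inversion places the seventh in the bass, which is D-sharp.

D-sharp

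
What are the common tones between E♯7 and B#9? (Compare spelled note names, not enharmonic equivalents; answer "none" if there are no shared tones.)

B#

E♯7: E# G## B# D#
B#9: B# D## F## A# C##
Common to both → B#.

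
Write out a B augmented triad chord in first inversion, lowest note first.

In root position, B augmented triad is B–D-sharp–F-double-sharp.
First inversion puts the third (D-sharp) in the bass.

D-sharp, F-double-sharp, B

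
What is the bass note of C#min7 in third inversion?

B

C#min7 in root position is C#–E–G#–B.
Third inversion places the seventh in the bass, which is B.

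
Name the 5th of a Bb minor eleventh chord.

Bb minor eleventh is built on Bb; its 5th is a perfect 5th above the root.
A fifth above B uses the letter F, and the perfect 5th above Bb is F.

F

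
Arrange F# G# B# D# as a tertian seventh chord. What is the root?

Arranged so that each adjacent pair is a third by letter name: G# – B# – D# – F#.
The bottom of that stack, G#, is the root (this is G# dominant seventh).

G#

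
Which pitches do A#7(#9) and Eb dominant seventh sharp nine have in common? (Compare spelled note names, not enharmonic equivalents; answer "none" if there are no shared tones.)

A#7(#9) = A♯, C𝄪, E♯, G♯, B𝄪.
Eb dominant seventh sharp nine = E♭, G, B♭, D♭, F♯.
Shared: none.

none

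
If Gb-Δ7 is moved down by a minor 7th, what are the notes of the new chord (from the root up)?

Transposed root: Gb → Ab (minor 7th down). So we spell Ab minor-major seventh:
Ab — root
Cb — minor 3rd
Eb — perfect 5th
G — major 7th

Ab  Cb  Eb  G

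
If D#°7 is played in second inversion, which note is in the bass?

D#°7 = D#–F#–A–C. Second inversion → fifth in the bass = A.

A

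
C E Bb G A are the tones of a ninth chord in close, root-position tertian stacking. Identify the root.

Arranged so that each adjacent pair is a third by letter name: A – C – E – G – Bb.
The bottom of that stack, A, is the root (this is A minor seventh flat nine).

A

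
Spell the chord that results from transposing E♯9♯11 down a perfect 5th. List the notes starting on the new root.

Transposed root: E♯ → A♯ (perfect 5th down). So we spell A♯ dominant ninth sharp eleven:
root → A♯
3rd (major 3rd) → C𝄪
5th (perfect 5th) → E♯
7th (minor 7th) → G♯
9th (major 9th) → B♯
11th (augmented 11th) → D𝄪

A♯ C𝄪 E♯ G♯ B♯ D𝄪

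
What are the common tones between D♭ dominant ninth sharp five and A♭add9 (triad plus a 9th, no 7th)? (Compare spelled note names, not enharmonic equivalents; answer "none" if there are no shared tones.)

D♭ dominant ninth sharp five = D♭, F, A, C♭, E♭.
A♭add9 = A♭, C, E♭, B♭.
Shared: E♭.

E♭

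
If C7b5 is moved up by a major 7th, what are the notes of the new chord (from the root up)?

B D# F A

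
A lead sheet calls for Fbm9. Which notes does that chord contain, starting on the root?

Fb, Abb, Cb, Ebb, Gb

Root Fb, quality minor ninth:
root → Fb
3rd (minor 3rd) → Abb
5th (perfect 5th) → Cb
7th (minor 7th) → Ebb
9th (major 9th) → Gb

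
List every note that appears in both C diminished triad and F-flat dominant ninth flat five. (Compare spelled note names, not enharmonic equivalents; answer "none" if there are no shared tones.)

C diminished triad = C, E-flat, G-flat.
F-flat dominant ninth flat five = F-flat, A-flat, C-double-flat, E-double-flat, G-flat.
Shared: G-flat.

G-flat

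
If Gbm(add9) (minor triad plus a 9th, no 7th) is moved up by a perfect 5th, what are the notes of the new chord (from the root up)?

Db, Fb, Ab, Eb

A perfect 5th up from Gb is Db, so the new chord is Db minor added-ninth.
- root: Db
- minor 3rd: Fb
- perfect 5th: Ab
- major 9th: Eb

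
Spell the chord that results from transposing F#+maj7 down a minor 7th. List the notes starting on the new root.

Transposed root: F# → G# (minor 7th down). So we spell G# augmented major seventh:
root → G#
3rd (major 3rd) → B#
5th (augmented 5th) → D##
7th (major 7th) → F##

G# B# D## F##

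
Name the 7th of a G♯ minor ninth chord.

G♯ minor ninth is built on G#; its 7th is a minor 7th above the root.
A seventh above G uses the letter F, and the minor 7th above G# is F#.

F#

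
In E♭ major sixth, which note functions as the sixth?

C

E♭ major sixth is built on E-flat; its 6th is a major 6th above the root.
A sixth above E uses the letter C, and the major 6th above E-flat is C.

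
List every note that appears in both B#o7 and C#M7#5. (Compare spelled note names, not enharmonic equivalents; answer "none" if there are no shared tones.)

B#o7 = B♯, D♯, F♯, A.
C#M7#5 = C♯, E♯, G𝄪, B♯.
Shared: B♯.

B♯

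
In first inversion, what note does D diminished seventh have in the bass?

F

D diminished seventh in root position is D–F–Ab–Cb.
First inversion places the third in the bass, which is F.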